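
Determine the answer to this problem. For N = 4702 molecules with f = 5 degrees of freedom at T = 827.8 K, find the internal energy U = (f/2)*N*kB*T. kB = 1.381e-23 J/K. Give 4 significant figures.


Step 1: f/2 = 5/2 = 2.5
Step 2: N*kB*T = 4702*1.381e-23*827.8 = 5.375e-17
Step 3: U = 2.5 * 5.375e-17 = 1.344e-16 J

1.344e-16


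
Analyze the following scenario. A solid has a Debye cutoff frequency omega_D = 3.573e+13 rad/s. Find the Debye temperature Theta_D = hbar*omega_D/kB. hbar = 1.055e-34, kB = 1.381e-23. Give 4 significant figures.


Step 1: hbar*omega_D = 1.055e-34 * 3.573e+13 = 3.77e-21 J
Step 2: Theta_D = 3.77e-21 / 1.381e-23
Step 3: Theta_D = 273 K

273


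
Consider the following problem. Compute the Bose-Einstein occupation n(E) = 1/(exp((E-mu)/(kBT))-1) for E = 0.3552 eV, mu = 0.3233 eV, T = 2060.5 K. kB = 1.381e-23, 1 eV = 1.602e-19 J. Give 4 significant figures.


Step 1: (E - mu) = 0.0319 eV
Step 2: x = (E-mu)*eV/(kB*T) = 0.0319*1.602e-19/(1.381e-23*2060.5) = 0.1796
Step 3: exp(x) = 1.197
Step 4: n = 1/(exp(x)-1) = 5.083

5.083


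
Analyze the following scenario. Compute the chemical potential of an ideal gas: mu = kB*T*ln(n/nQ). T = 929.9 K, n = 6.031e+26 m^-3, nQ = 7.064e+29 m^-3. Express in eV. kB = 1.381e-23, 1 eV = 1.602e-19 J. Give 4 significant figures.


Step 1: n/nQ = 6.031e+26/7.064e+29 = 0.0008538
Step 2: ln(n/nQ) = -7.066
Step 3: mu = kB*T*ln(n/nQ) = 1.284e-20*-7.066 = -9.074e-20 J
Step 4: Convert to eV: -9.074e-20/1.602e-19 = -0.5664 eV

-0.5664


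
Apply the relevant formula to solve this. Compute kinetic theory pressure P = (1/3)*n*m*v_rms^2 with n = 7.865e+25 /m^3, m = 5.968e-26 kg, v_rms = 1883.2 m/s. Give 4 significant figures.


Step 1: v_rms^2 = 1883.2^2 = 3.546e+06
Step 2: n*m = 7.865e+25*5.968e-26 = 4.694
Step 3: P = (1/3)*4.694*3.546e+06 = 5.549e+06 Pa

5.549e+06


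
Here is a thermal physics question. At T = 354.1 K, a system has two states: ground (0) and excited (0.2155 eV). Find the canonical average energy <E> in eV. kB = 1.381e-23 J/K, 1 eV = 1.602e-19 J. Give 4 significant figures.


Step 1: beta*E = 0.2155*1.602e-19/(1.381e-23*354.1) = 7.06
Step 2: exp(-beta*E) = 0.000859
Step 3: <E> = 0.2155*0.000859/(1+0.000859) = 0.000185 eV

0.000185


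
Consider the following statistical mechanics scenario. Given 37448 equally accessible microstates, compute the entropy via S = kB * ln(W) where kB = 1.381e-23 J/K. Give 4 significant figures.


Step 1: ln(W) = ln(37448) = 10.53
Step 2: S = kB * ln(W) = 1.381e-23 * 10.53
Step 3: S = 1.454e-22 J/K

1.454e-22


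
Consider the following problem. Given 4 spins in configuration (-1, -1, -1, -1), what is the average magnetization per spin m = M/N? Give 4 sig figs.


Step 1: Count up spins (+1): 0, down spins (-1): 4
Step 2: Total magnetization M = 0 - 4 = -4
Step 3: m = M/N = -4/4 = -1

-1


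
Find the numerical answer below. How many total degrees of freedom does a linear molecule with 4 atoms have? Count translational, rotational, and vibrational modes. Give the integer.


Step 1: Translational DOF = 3
Step 2: Rotational DOF (linear) = 2
Step 3: Vibrational DOF = 3*4 - 5 = 7
Step 4: Total = 3 + 2 + 7 = 12

12


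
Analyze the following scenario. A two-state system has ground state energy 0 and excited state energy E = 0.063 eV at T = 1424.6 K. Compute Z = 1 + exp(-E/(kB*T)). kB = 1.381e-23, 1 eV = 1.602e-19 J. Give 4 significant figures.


Step 1: Compute beta*E = E*eV/(kB*T) = 0.063*1.602e-19/(1.381e-23*1424.6) = 0.513
Step 2: exp(-beta*E) = exp(-0.513) = 0.5987
Step 3: Z = 1 + 0.5987 = 1.599

1.599


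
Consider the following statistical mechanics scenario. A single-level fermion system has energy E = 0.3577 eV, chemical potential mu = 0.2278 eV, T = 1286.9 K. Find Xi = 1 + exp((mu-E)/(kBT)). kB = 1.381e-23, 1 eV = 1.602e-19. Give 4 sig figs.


Step 1: (mu - E) = 0.2278 - 0.3577 = -0.1299 eV
Step 2: x = (mu-E)*eV/(kB*T) = -0.1299*1.602e-19/(1.381e-23*1286.9) = -1.171
Step 3: exp(x) = 0.3101
Step 4: Xi = 1 + 0.3101 = 1.31

1.31


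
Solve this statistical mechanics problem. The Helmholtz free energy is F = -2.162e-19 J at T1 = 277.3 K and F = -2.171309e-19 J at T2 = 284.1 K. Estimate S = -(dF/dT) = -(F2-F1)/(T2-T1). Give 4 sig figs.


Step 1: dF = F2 - F1 = -2.171309e-19 - (-2.162e-19) = -9.309e-22 J
Step 2: dT = T2 - T1 = 284.1 - 277.3 = 6.8 K
Step 3: S = -dF/dT = -(-9.309e-22)/6.8 = 1.369e-22 J/K

1.369e-22


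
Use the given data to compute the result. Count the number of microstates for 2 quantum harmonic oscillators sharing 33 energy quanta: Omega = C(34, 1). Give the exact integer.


Step 1: Use binomial coefficient C(34, 1)
Step 2: Numerator = 34! / 33!
Step 3: Denominator = 1!
Step 4: Omega = 34

34


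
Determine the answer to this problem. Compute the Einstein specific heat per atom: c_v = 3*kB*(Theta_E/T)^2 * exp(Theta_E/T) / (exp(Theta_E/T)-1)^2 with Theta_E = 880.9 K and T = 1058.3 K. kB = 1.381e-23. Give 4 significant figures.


Step 1: x = Theta_E/T = 880.9/1058.3 = 0.8324
Step 2: x^2 = 0.6928
Step 3: exp(x) = 2.299
Step 4: c_v = 3*1.381e-23*0.6928*2.299/(2.299-1)^2 = 3.912e-23

3.912e-23


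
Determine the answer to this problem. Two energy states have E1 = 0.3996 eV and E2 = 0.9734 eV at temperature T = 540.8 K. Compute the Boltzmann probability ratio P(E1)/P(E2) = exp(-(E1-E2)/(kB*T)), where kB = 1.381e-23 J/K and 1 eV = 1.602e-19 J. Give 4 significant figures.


Step 1: Compute energy difference dE = E1 - E2 = 0.3996 - 0.9734 = -0.5738 eV
Step 2: Convert to Joules: dE_J = -0.5738 * 1.602e-19 = -9.192e-20 J
Step 3: Compute exponent = -dE_J / (kB * T) = -(-9.192e-20) / (1.381e-23 * 540.8) = 12.31
Step 4: P(E1)/P(E2) = exp(12.31) = 2.215e+05

2.215e+05


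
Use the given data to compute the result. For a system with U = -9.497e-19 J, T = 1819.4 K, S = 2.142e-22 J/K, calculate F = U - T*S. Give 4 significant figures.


Step 1: T*S = 1819.4 * 2.142e-22 = 3.897e-19 J
Step 2: F = U - T*S = -9.497e-19 - 3.897e-19
Step 3: F = -1.339e-18 J

-1.339e-18


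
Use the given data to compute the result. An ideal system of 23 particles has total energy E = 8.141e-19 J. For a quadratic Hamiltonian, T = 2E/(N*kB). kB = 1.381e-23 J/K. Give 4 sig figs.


Step 1: Numerator = 2*E = 2*8.141e-19 = 1.628e-18 J
Step 2: Denominator = N*kB = 23*1.381e-23 = 3.176e-22
Step 3: T = 1.628e-18 / 3.176e-22 = 5126 K

5126


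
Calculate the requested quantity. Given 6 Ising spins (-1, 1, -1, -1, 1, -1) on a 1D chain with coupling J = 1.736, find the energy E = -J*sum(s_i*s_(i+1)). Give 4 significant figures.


Step 1: Nearest-neighbor products: -1, -1, 1, -1, -1
Step 2: Sum of products = -3
Step 3: E = -1.736 * -3 = 5.208

5.208


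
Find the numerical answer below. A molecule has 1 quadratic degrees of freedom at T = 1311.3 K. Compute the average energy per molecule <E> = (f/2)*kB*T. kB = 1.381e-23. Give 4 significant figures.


Step 1: f/2 = 1/2 = 0.5
Step 2: kB*T = 1.381e-23 * 1311.3 = 1.811e-20
Step 3: <E> = 0.5 * 1.811e-20 = 9.055e-21 J

9.055e-21


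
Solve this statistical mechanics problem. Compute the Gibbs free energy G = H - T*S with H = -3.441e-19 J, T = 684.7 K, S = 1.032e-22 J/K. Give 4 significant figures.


Step 1: T*S = 684.7 * 1.032e-22 = 7.066e-20 J
Step 2: G = H - T*S = -3.441e-19 - 7.066e-20
Step 3: G = -4.148e-19 J

-4.148e-19


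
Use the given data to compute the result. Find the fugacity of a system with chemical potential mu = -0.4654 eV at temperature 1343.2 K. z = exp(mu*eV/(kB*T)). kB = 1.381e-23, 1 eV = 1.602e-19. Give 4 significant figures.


Step 1: Convert mu to Joules: -0.4654*1.602e-19 = -7.456e-20 J
Step 2: kB*T = 1.381e-23*1343.2 = 1.855e-20 J
Step 3: mu/(kB*T) = -4.019
Step 4: z = exp(-4.019) = 0.01796

0.01796


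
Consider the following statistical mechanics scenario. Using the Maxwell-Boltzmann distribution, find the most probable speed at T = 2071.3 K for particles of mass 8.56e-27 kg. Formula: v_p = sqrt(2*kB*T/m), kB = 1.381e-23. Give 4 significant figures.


Step 1: Numerator = 2*kB*T = 2*1.381e-23*2071.3 = 5.721e-20
Step 2: Ratio = 5.721e-20 / 8.56e-27 = 6.683e+06
Step 3: v_p = sqrt(6.683e+06) = 2585 m/s

2585


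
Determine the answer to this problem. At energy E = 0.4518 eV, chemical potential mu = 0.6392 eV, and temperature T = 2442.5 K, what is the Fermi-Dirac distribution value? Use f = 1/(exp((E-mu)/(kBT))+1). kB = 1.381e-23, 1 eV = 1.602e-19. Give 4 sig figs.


Step 1: (E - mu) = 0.4518 - 0.6392 = -0.1874 eV
Step 2: Convert: (E-mu)*eV = -3.002e-20 J
Step 3: x = (E-mu)*eV/(kB*T) = -0.89
Step 4: f = 1/(exp(-0.89)+1) = 0.7089

0.7089


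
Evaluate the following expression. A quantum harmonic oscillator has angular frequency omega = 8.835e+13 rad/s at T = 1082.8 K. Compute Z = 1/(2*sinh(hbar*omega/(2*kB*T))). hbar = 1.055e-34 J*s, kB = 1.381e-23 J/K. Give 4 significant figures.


Step 1: Compute x = hbar*omega/(kB*T) = 1.055e-34*8.835e+13/(1.381e-23*1082.8) = 0.6233
Step 2: x/2 = 0.3117
Step 3: sinh(x/2) = 0.3167
Step 4: Z = 1/(2*0.3167) = 1.579

1.579


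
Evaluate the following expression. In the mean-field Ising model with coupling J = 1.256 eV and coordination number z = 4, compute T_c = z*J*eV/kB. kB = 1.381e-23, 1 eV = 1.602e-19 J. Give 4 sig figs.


Step 1: z*J = 4*1.256 = 5.024 eV
Step 2: Convert to Joules: 5.024*1.602e-19 = 8.048e-19 J
Step 3: T_c = 8.048e-19 / 1.381e-23 = 5.828e+04 K

5.828e+04


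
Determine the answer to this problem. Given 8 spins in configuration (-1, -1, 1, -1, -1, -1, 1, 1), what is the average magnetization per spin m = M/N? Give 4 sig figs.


Step 1: Count up spins (+1): 3, down spins (-1): 5
Step 2: Total magnetization M = 3 - 5 = -2
Step 3: m = M/N = -2/8 = -0.25

-0.25


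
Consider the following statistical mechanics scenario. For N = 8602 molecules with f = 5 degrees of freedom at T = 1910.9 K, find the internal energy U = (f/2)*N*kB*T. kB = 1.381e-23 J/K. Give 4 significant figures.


Step 1: f/2 = 5/2 = 2.5
Step 2: N*kB*T = 8602*1.381e-23*1910.9 = 2.27e-16
Step 3: U = 2.5 * 2.27e-16 = 5.675e-16 J

5.675e-16


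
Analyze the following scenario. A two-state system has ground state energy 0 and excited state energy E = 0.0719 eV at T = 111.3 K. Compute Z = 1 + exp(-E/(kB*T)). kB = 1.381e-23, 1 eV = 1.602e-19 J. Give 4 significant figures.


Step 1: Compute beta*E = E*eV/(kB*T) = 0.0719*1.602e-19/(1.381e-23*111.3) = 7.494
Step 2: exp(-beta*E) = exp(-7.494) = 0.0005565
Step 3: Z = 1 + 0.0005565 = 1.001

1.001


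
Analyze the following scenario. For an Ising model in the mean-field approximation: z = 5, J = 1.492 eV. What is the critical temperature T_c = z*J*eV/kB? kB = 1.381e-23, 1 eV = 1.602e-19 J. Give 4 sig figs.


Step 1: z*J = 5*1.492 = 7.46 eV
Step 2: Convert to Joules: 7.46*1.602e-19 = 1.195e-18 J
Step 3: T_c = 1.195e-18 / 1.381e-23 = 8.654e+04 K

8.654e+04


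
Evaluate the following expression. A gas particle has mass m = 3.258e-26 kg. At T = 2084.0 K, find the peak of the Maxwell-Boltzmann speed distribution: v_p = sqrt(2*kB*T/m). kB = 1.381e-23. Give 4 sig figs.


Step 1: Numerator = 2*kB*T = 2*1.381e-23*2084.0 = 5.756e-20
Step 2: Ratio = 5.756e-20 / 3.258e-26 = 1.767e+06
Step 3: v_p = sqrt(1.767e+06) = 1329 m/s

1329


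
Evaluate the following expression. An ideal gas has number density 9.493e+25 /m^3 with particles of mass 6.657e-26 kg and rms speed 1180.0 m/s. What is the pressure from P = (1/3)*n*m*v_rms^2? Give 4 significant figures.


Step 1: v_rms^2 = 1180.0^2 = 1.392e+06
Step 2: n*m = 9.493e+25*6.657e-26 = 6.319
Step 3: P = (1/3)*6.319*1.392e+06 = 2.933e+06 Pa

2.933e+06


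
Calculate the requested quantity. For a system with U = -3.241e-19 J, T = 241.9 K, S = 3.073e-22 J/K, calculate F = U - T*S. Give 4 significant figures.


Step 1: T*S = 241.9 * 3.073e-22 = 7.434e-20 J
Step 2: F = U - T*S = -3.241e-19 - 7.434e-20
Step 3: F = -3.984e-19 J

-3.984e-19


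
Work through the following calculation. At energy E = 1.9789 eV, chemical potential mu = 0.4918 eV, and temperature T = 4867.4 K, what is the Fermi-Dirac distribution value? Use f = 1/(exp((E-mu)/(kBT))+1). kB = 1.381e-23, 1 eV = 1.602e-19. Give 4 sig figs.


Step 1: (E - mu) = 1.9789 - 0.4918 = 1.487 eV
Step 2: Convert: (E-mu)*eV = 2.382e-19 J
Step 3: x = (E-mu)*eV/(kB*T) = 3.544
Step 4: f = 1/(exp(3.544)+1) = 0.02808

0.02808


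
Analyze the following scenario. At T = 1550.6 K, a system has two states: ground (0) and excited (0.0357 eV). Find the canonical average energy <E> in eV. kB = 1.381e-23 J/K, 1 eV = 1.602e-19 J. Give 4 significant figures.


Step 1: beta*E = 0.0357*1.602e-19/(1.381e-23*1550.6) = 0.2671
Step 2: exp(-beta*E) = 0.7656
Step 3: <E> = 0.0357*0.7656/(1+0.7656) = 0.01548 eV

0.01548


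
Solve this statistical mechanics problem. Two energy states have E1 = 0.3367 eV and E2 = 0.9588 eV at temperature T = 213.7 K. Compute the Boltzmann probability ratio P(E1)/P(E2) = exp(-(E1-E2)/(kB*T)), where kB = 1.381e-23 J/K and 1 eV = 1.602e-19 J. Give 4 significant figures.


Step 1: Compute energy difference dE = E1 - E2 = 0.3367 - 0.9588 = -0.6221 eV
Step 2: Convert to Joules: dE_J = -0.6221 * 1.602e-19 = -9.966e-20 J
Step 3: Compute exponent = -dE_J / (kB * T) = -(-9.966e-20) / (1.381e-23 * 213.7) = 33.77
Step 4: P(E1)/P(E2) = exp(33.77) = 4.633e+14

4.633e+14


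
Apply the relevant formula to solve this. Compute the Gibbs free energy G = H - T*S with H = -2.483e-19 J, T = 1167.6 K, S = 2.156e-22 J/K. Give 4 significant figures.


Step 1: T*S = 1167.6 * 2.156e-22 = 2.517e-19 J
Step 2: G = H - T*S = -2.483e-19 - 2.517e-19
Step 3: G = -5e-19 J

-5e-19


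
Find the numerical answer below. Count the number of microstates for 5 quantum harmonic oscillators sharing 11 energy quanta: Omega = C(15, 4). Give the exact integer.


Step 1: Use binomial coefficient C(15, 4)
Step 2: Numerator = 15! / 11!
Step 3: Denominator = 4!
Step 4: Omega = 1365

1365


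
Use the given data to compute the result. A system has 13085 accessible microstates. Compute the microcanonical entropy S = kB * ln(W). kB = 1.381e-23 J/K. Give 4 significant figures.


Step 1: ln(W) = ln(13085) = 9.479
Step 2: S = kB * ln(W) = 1.381e-23 * 9.479
Step 3: S = 1.309e-22 J/K

1.309e-22


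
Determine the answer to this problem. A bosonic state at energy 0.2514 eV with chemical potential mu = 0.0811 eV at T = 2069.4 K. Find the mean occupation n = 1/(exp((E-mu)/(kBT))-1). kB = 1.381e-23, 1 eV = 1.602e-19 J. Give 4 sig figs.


Step 1: (E - mu) = 0.1703 eV
Step 2: x = (E-mu)*eV/(kB*T) = 0.1703*1.602e-19/(1.381e-23*2069.4) = 0.9546
Step 3: exp(x) = 2.598
Step 4: n = 1/(exp(x)-1) = 0.6259

0.6259


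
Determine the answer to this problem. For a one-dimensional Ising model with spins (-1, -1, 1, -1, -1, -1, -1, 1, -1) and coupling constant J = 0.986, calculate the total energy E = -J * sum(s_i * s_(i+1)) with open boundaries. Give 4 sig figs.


Step 1: Nearest-neighbor products: 1, -1, -1, 1, 1, 1, -1, -1
Step 2: Sum of products = 0
Step 3: E = -0.986 * 0 = 0

0


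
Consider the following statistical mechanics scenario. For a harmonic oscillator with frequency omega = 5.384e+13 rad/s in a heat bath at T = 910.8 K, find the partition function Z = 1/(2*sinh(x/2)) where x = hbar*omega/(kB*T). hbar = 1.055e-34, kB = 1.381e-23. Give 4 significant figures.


Step 1: Compute x = hbar*omega/(kB*T) = 1.055e-34*5.384e+13/(1.381e-23*910.8) = 0.4516
Step 2: x/2 = 0.2258
Step 3: sinh(x/2) = 0.2277
Step 4: Z = 1/(2*0.2277) = 2.196

2.196


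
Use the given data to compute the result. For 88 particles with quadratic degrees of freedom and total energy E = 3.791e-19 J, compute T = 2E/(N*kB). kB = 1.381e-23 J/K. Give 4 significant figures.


Step 1: Numerator = 2*E = 2*3.791e-19 = 7.582e-19 J
Step 2: Denominator = N*kB = 88*1.381e-23 = 1.215e-21
Step 3: T = 7.582e-19 / 1.215e-21 = 623.9 K

623.9


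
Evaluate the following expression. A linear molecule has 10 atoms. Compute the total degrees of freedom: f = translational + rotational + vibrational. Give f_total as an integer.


Step 1: Translational DOF = 3
Step 2: Rotational DOF (linear) = 2
Step 3: Vibrational DOF = 3*10 - 5 = 25
Step 4: Total = 3 + 2 + 25 = 30

30


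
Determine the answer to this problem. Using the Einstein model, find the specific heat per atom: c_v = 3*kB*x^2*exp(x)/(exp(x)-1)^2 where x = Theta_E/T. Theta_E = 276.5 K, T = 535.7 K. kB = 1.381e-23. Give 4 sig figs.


Step 1: x = Theta_E/T = 276.5/535.7 = 0.5161
Step 2: x^2 = 0.2664
Step 3: exp(x) = 1.676
Step 4: c_v = 3*1.381e-23*0.2664*1.676/(1.676-1)^2 = 4.052e-23

4.052e-23


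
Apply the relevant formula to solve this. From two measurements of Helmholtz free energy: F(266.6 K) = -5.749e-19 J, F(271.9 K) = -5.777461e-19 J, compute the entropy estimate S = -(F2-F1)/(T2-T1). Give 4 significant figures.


Step 1: dF = F2 - F1 = -5.777461e-19 - (-5.749e-19) = -2.8461e-21 J
Step 2: dT = T2 - T1 = 271.9 - 266.6 = 5.3 K
Step 3: S = -dF/dT = -(-2.8461e-21)/5.3 = 5.37e-22 J/K

5.37e-22


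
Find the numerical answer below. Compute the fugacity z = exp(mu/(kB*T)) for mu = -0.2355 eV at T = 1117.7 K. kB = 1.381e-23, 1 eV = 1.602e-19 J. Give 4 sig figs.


Step 1: Convert mu to Joules: -0.2355*1.602e-19 = -3.773e-20 J
Step 2: kB*T = 1.381e-23*1117.7 = 1.544e-20 J
Step 3: mu/(kB*T) = -2.444
Step 4: z = exp(-2.444) = 0.0868

0.0868


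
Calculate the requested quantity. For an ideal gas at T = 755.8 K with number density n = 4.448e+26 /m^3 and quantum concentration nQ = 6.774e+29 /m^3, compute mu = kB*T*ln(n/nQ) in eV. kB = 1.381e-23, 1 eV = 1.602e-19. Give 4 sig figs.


Step 1: n/nQ = 4.448e+26/6.774e+29 = 0.0006566
Step 2: ln(n/nQ) = -7.328
Step 3: mu = kB*T*ln(n/nQ) = 1.044e-20*-7.328 = -7.649e-20 J
Step 4: Convert to eV: -7.649e-20/1.602e-19 = -0.4775 eV

-0.4775


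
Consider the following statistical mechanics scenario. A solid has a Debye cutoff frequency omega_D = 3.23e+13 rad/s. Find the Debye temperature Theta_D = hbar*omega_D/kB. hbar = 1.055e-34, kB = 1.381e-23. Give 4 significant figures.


Step 1: hbar*omega_D = 1.055e-34 * 3.23e+13 = 3.408e-21 J
Step 2: Theta_D = 3.408e-21 / 1.381e-23
Step 3: Theta_D = 246.8 K

246.8


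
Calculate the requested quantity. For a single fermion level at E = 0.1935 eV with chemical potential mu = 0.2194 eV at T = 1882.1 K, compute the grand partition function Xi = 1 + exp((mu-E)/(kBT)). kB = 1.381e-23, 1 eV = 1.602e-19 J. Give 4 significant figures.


Step 1: (mu - E) = 0.2194 - 0.1935 = 0.0259 eV
Step 2: x = (mu-E)*eV/(kB*T) = 0.0259*1.602e-19/(1.381e-23*1882.1) = 0.1596
Step 3: exp(x) = 1.173
Step 4: Xi = 1 + 1.173 = 2.173

2.173


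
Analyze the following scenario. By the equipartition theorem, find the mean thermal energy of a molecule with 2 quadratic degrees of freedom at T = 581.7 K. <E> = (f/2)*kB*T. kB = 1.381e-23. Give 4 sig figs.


Step 1: f/2 = 2/2 = 1
Step 2: kB*T = 1.381e-23 * 581.7 = 8.033e-21
Step 3: <E> = 1 * 8.033e-21 = 8.033e-21 J

8.033e-21


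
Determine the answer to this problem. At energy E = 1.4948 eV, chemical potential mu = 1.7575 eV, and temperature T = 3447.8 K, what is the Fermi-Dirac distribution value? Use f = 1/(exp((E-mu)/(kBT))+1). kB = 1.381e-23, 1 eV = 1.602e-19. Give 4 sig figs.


Step 1: (E - mu) = 1.4948 - 1.7575 = -0.2627 eV
Step 2: Convert: (E-mu)*eV = -4.208e-20 J
Step 3: x = (E-mu)*eV/(kB*T) = -0.8839
Step 4: f = 1/(exp(-0.8839)+1) = 0.7076

0.7076


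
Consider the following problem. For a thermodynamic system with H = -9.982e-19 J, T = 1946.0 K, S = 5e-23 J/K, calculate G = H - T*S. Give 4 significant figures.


Step 1: T*S = 1946.0 * 5e-23 = 9.73e-20 J
Step 2: G = H - T*S = -9.982e-19 - 9.73e-20
Step 3: G = -1.096e-18 J

-1.096e-18


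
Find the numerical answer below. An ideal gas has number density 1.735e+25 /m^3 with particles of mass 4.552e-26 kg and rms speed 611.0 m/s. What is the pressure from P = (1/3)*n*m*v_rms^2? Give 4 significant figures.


Step 1: v_rms^2 = 611.0^2 = 3.733e+05
Step 2: n*m = 1.735e+25*4.552e-26 = 0.7898
Step 3: P = (1/3)*0.7898*3.733e+05 = 9.828e+04 Pa

9.828e+04


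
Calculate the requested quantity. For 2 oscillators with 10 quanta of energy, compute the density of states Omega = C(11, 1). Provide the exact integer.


Step 1: Use binomial coefficient C(11, 1)
Step 2: Numerator = 11! / 10!
Step 3: Denominator = 1!
Step 4: Omega = 11

11


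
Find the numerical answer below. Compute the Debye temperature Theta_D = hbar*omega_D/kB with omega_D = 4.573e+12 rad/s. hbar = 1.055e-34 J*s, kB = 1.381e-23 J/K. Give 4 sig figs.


Step 1: hbar*omega_D = 1.055e-34 * 4.573e+12 = 4.825e-22 J
Step 2: Theta_D = 4.825e-22 / 1.381e-23
Step 3: Theta_D = 34.93 K

34.93


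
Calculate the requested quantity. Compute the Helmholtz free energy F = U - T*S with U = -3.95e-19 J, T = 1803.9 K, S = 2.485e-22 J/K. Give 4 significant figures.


Step 1: T*S = 1803.9 * 2.485e-22 = 4.483e-19 J
Step 2: F = U - T*S = -3.95e-19 - 4.483e-19
Step 3: F = -8.433e-19 J

-8.433e-19


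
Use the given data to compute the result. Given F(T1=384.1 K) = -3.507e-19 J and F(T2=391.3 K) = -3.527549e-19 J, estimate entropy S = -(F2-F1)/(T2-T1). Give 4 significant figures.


Step 1: dF = F2 - F1 = -3.527549e-19 - (-3.507e-19) = -2.0549e-21 J
Step 2: dT = T2 - T1 = 391.3 - 384.1 = 7.2 K
Step 3: S = -dF/dT = -(-2.0549e-21)/7.2 = 2.854e-22 J/K

2.854e-22


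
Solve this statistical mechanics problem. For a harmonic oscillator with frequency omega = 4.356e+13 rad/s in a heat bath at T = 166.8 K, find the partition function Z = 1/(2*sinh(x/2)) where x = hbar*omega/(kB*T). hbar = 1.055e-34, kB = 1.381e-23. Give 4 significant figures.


Step 1: Compute x = hbar*omega/(kB*T) = 1.055e-34*4.356e+13/(1.381e-23*166.8) = 1.995
Step 2: x/2 = 0.9975
Step 3: sinh(x/2) = 1.171
Step 4: Z = 1/(2*1.171) = 0.4268

0.4268


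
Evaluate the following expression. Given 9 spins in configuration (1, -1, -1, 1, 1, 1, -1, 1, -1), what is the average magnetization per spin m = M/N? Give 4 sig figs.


Step 1: Count up spins (+1): 5, down spins (-1): 4
Step 2: Total magnetization M = 5 - 4 = 1
Step 3: m = M/N = 1/9 = 0.1111

0.1111


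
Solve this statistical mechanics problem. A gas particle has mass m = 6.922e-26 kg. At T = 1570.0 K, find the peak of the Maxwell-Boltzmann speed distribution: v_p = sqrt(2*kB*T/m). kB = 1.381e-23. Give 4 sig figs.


Step 1: Numerator = 2*kB*T = 2*1.381e-23*1570.0 = 4.336e-20
Step 2: Ratio = 4.336e-20 / 6.922e-26 = 6.265e+05
Step 3: v_p = sqrt(6.265e+05) = 791.5 m/s

791.5


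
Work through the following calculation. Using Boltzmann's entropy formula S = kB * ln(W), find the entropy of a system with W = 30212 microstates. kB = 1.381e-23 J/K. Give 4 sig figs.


Step 1: ln(W) = ln(30212) = 10.32
Step 2: S = kB * ln(W) = 1.381e-23 * 10.32
Step 3: S = 1.425e-22 J/K

1.425e-22


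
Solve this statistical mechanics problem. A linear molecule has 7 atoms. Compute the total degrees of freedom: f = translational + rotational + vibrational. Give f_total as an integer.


Step 1: Translational DOF = 3
Step 2: Rotational DOF (linear) = 2
Step 3: Vibrational DOF = 3*7 - 5 = 16
Step 4: Total = 3 + 2 + 16 = 21

21


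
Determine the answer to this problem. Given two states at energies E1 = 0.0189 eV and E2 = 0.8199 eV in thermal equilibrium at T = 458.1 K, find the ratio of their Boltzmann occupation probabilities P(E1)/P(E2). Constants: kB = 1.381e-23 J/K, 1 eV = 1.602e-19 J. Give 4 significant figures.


Step 1: Compute energy difference dE = E1 - E2 = 0.0189 - 0.8199 = -0.801 eV
Step 2: Convert to Joules: dE_J = -0.801 * 1.602e-19 = -1.283e-19 J
Step 3: Compute exponent = -dE_J / (kB * T) = -(-1.283e-19) / (1.381e-23 * 458.1) = 20.28
Step 4: P(E1)/P(E2) = exp(20.28) = 6.441e+08

6.441e+08


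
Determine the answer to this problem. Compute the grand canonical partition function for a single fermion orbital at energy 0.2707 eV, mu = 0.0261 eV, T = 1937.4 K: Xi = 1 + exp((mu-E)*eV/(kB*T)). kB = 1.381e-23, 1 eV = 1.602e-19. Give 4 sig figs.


Step 1: (mu - E) = 0.0261 - 0.2707 = -0.2446 eV
Step 2: x = (mu-E)*eV/(kB*T) = -0.2446*1.602e-19/(1.381e-23*1937.4) = -1.465
Step 3: exp(x) = 0.2312
Step 4: Xi = 1 + 0.2312 = 1.231

1.231


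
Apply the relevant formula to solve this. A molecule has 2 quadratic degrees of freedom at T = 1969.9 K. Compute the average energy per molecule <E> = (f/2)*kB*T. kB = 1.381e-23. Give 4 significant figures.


Step 1: f/2 = 2/2 = 1
Step 2: kB*T = 1.381e-23 * 1969.9 = 2.72e-20
Step 3: <E> = 1 * 2.72e-20 = 2.72e-20 J

2.72e-20


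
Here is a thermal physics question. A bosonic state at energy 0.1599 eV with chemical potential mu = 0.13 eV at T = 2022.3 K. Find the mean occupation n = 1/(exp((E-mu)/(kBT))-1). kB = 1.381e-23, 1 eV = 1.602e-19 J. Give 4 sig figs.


Step 1: (E - mu) = 0.0299 eV
Step 2: x = (E-mu)*eV/(kB*T) = 0.0299*1.602e-19/(1.381e-23*2022.3) = 0.1715
Step 3: exp(x) = 1.187
Step 4: n = 1/(exp(x)-1) = 5.345

5.345


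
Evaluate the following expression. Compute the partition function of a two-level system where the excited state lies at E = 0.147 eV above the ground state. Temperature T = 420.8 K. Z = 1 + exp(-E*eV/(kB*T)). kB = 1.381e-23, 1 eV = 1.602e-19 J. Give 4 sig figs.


Step 1: Compute beta*E = E*eV/(kB*T) = 0.147*1.602e-19/(1.381e-23*420.8) = 4.052
Step 2: exp(-beta*E) = exp(-4.052) = 0.01738
Step 3: Z = 1 + 0.01738 = 1.017

1.017


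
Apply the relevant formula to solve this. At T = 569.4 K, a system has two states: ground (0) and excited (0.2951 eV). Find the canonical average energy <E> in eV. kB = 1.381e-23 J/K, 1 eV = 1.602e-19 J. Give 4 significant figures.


Step 1: beta*E = 0.2951*1.602e-19/(1.381e-23*569.4) = 6.012
Step 2: exp(-beta*E) = 0.002449
Step 3: <E> = 0.2951*0.002449/(1+0.002449) = 0.000721 eV

0.000721


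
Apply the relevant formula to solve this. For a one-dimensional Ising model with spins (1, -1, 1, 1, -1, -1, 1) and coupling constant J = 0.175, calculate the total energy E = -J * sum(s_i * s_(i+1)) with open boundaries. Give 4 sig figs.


Step 1: Nearest-neighbor products: -1, -1, 1, -1, 1, -1
Step 2: Sum of products = -2
Step 3: E = -0.175 * -2 = 0.35

0.35


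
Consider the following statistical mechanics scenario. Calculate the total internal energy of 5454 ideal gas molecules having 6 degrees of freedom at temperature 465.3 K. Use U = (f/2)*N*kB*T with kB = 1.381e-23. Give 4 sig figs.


Step 1: f/2 = 6/2 = 3.0
Step 2: N*kB*T = 5454*1.381e-23*465.3 = 3.505e-17
Step 3: U = 3.0 * 3.505e-17 = 1.051e-16 J

1.051e-16


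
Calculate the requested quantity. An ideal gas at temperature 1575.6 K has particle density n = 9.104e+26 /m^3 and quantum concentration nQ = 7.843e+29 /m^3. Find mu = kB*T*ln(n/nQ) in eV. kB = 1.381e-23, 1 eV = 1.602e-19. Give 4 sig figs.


Step 1: n/nQ = 9.104e+26/7.843e+29 = 0.001161
Step 2: ln(n/nQ) = -6.759
Step 3: mu = kB*T*ln(n/nQ) = 2.176e-20*-6.759 = -1.471e-19 J
Step 4: Convert to eV: -1.471e-19/1.602e-19 = -0.918 eV

-0.918


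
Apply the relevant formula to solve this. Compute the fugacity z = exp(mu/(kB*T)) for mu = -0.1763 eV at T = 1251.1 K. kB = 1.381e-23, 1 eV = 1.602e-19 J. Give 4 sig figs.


Step 1: Convert mu to Joules: -0.1763*1.602e-19 = -2.824e-20 J
Step 2: kB*T = 1.381e-23*1251.1 = 1.728e-20 J
Step 3: mu/(kB*T) = -1.635
Step 4: z = exp(-1.635) = 0.195

0.195


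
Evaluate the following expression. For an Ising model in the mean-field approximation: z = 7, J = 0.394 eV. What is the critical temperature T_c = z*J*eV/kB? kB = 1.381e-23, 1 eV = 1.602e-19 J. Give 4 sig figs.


Step 1: z*J = 7*0.394 = 2.758 eV
Step 2: Convert to Joules: 2.758*1.602e-19 = 4.418e-19 J
Step 3: T_c = 4.418e-19 / 1.381e-23 = 3.199e+04 K

3.199e+04


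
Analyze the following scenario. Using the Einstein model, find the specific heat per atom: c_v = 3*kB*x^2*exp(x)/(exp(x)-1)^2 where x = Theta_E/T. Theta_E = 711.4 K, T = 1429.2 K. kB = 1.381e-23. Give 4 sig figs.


Step 1: x = Theta_E/T = 711.4/1429.2 = 0.4978
Step 2: x^2 = 0.2478
Step 3: exp(x) = 1.645
Step 4: c_v = 3*1.381e-23*0.2478*1.645/(1.645-1)^2 = 4.059e-23

4.059e-23


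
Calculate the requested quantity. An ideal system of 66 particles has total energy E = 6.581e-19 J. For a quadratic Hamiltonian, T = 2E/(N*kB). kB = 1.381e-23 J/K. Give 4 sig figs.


Step 1: Numerator = 2*E = 2*6.581e-19 = 1.316e-18 J
Step 2: Denominator = N*kB = 66*1.381e-23 = 9.115e-22
Step 3: T = 1.316e-18 / 9.115e-22 = 1444 K

1444


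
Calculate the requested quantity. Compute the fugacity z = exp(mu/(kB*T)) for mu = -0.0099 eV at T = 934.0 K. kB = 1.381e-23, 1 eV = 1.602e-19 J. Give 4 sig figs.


Step 1: Convert mu to Joules: -0.0099*1.602e-19 = -1.586e-21 J
Step 2: kB*T = 1.381e-23*934.0 = 1.29e-20 J
Step 3: mu/(kB*T) = -0.123
Step 4: z = exp(-0.123) = 0.8843

0.8843


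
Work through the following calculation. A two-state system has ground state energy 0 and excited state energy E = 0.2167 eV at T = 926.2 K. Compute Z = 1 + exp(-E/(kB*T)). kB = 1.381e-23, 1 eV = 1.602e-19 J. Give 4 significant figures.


Step 1: Compute beta*E = E*eV/(kB*T) = 0.2167*1.602e-19/(1.381e-23*926.2) = 2.714
Step 2: exp(-beta*E) = exp(-2.714) = 0.06627
Step 3: Z = 1 + 0.06627 = 1.066

1.066


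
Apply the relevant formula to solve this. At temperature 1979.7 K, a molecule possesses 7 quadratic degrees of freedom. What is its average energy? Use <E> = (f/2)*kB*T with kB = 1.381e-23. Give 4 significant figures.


Step 1: f/2 = 7/2 = 3.5
Step 2: kB*T = 1.381e-23 * 1979.7 = 2.734e-20
Step 3: <E> = 3.5 * 2.734e-20 = 9.569e-20 J

9.569e-20


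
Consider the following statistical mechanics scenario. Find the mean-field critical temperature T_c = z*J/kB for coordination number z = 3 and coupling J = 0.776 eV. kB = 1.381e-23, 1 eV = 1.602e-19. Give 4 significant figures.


Step 1: z*J = 3*0.776 = 2.328 eV
Step 2: Convert to Joules: 2.328*1.602e-19 = 3.729e-19 J
Step 3: T_c = 3.729e-19 / 1.381e-23 = 2.701e+04 K

2.701e+04


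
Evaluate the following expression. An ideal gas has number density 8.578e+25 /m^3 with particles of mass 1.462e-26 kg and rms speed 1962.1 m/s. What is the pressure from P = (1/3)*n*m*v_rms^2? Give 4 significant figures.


Step 1: v_rms^2 = 1962.1^2 = 3.85e+06
Step 2: n*m = 8.578e+25*1.462e-26 = 1.254
Step 3: P = (1/3)*1.254*3.85e+06 = 1.609e+06 Pa

1.609e+06


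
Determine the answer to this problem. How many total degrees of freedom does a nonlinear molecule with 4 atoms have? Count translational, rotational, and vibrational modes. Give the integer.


Step 1: Translational DOF = 3
Step 2: Rotational DOF (nonlinear) = 3
Step 3: Vibrational DOF = 3*4 - 6 = 6
Step 4: Total = 3 + 3 + 6 = 12

12


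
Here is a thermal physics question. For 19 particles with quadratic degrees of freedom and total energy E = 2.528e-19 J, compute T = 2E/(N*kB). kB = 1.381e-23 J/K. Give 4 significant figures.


Step 1: Numerator = 2*E = 2*2.528e-19 = 5.056e-19 J
Step 2: Denominator = N*kB = 19*1.381e-23 = 2.624e-22
Step 3: T = 5.056e-19 / 2.624e-22 = 1927 K

1927


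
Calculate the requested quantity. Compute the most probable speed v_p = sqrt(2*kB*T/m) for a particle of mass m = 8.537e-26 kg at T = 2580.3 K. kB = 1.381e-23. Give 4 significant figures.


Step 1: Numerator = 2*kB*T = 2*1.381e-23*2580.3 = 7.127e-20
Step 2: Ratio = 7.127e-20 / 8.537e-26 = 8.348e+05
Step 3: v_p = sqrt(8.348e+05) = 913.7 m/s

913.7


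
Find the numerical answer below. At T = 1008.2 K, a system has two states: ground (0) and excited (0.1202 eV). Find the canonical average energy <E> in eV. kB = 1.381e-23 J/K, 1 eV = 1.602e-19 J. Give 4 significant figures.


Step 1: beta*E = 0.1202*1.602e-19/(1.381e-23*1008.2) = 1.383
Step 2: exp(-beta*E) = 0.2508
Step 3: <E> = 0.1202*0.2508/(1+0.2508) = 0.0241 eV

0.0241


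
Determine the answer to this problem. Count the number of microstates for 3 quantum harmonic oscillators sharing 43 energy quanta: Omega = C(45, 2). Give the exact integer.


Step 1: Use binomial coefficient C(45, 2)
Step 2: Numerator = 45! / 43!
Step 3: Denominator = 2!
Step 4: Omega = 990

990


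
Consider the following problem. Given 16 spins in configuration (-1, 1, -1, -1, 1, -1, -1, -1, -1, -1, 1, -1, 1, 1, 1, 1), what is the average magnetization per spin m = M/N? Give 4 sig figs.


Step 1: Count up spins (+1): 7, down spins (-1): 9
Step 2: Total magnetization M = 7 - 9 = -2
Step 3: m = M/N = -2/16 = -0.125

-0.125


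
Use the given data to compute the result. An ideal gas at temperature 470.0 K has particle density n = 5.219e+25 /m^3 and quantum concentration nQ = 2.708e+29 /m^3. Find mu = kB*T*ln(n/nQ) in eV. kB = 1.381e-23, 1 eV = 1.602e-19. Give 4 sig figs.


Step 1: n/nQ = 5.219e+25/2.708e+29 = 0.0001927
Step 2: ln(n/nQ) = -8.554
Step 3: mu = kB*T*ln(n/nQ) = 6.491e-21*-8.554 = -5.552e-20 J
Step 4: Convert to eV: -5.552e-20/1.602e-19 = -0.3466 eV

-0.3466


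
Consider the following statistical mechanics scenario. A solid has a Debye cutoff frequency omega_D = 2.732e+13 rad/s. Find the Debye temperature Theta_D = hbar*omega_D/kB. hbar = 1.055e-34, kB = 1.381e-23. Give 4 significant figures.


Step 1: hbar*omega_D = 1.055e-34 * 2.732e+13 = 2.882e-21 J
Step 2: Theta_D = 2.882e-21 / 1.381e-23
Step 3: Theta_D = 208.7 K

208.7


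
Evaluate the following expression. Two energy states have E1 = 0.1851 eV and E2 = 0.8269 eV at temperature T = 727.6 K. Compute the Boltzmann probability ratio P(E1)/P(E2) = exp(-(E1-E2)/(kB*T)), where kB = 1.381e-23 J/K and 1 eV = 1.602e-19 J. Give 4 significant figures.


Step 1: Compute energy difference dE = E1 - E2 = 0.1851 - 0.8269 = -0.6418 eV
Step 2: Convert to Joules: dE_J = -0.6418 * 1.602e-19 = -1.028e-19 J
Step 3: Compute exponent = -dE_J / (kB * T) = -(-1.028e-19) / (1.381e-23 * 727.6) = 10.23
Step 4: P(E1)/P(E2) = exp(10.23) = 2.779e+04

2.779e+04


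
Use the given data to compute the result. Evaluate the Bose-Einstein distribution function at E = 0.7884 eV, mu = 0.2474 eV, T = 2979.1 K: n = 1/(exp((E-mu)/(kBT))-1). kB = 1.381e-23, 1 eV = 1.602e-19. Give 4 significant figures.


Step 1: (E - mu) = 0.541 eV
Step 2: x = (E-mu)*eV/(kB*T) = 0.541*1.602e-19/(1.381e-23*2979.1) = 2.107
Step 3: exp(x) = 8.22
Step 4: n = 1/(exp(x)-1) = 0.1385

0.1385


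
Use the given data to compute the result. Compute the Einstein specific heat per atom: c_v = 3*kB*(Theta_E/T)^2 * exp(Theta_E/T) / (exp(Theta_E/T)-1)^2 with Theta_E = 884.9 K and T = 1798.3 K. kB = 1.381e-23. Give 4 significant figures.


Step 1: x = Theta_E/T = 884.9/1798.3 = 0.4921
Step 2: x^2 = 0.2421
Step 3: exp(x) = 1.636
Step 4: c_v = 3*1.381e-23*0.2421*1.636/(1.636-1)^2 = 4.06e-23

4.06e-23


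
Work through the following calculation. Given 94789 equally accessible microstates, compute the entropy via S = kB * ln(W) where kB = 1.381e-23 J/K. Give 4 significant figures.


Step 1: ln(W) = ln(94789) = 11.46
Step 2: S = kB * ln(W) = 1.381e-23 * 11.46
Step 3: S = 1.583e-22 J/K

1.583e-22


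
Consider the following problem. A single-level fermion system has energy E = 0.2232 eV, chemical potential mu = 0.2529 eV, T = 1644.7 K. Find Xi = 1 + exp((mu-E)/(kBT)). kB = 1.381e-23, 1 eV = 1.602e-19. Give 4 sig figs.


Step 1: (mu - E) = 0.2529 - 0.2232 = 0.0297 eV
Step 2: x = (mu-E)*eV/(kB*T) = 0.0297*1.602e-19/(1.381e-23*1644.7) = 0.2095
Step 3: exp(x) = 1.233
Step 4: Xi = 1 + 1.233 = 2.233

2.233


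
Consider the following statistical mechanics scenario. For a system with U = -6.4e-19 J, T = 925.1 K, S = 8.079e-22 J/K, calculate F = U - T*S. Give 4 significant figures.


Step 1: T*S = 925.1 * 8.079e-22 = 7.474e-19 J
Step 2: F = U - T*S = -6.4e-19 - 7.474e-19
Step 3: F = -1.387e-18 J

-1.387e-18


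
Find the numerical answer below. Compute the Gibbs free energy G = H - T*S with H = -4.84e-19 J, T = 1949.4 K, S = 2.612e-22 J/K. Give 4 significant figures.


Step 1: T*S = 1949.4 * 2.612e-22 = 5.092e-19 J
Step 2: G = H - T*S = -4.84e-19 - 5.092e-19
Step 3: G = -9.932e-19 J

-9.932e-19


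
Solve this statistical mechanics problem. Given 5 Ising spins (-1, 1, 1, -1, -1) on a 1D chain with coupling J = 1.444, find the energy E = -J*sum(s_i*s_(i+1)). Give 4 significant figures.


Step 1: Nearest-neighbor products: -1, 1, -1, 1
Step 2: Sum of products = 0
Step 3: E = -1.444 * 0 = 0

0


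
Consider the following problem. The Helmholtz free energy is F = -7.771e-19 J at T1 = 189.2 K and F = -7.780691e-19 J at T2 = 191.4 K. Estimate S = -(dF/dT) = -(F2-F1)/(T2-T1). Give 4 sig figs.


Step 1: dF = F2 - F1 = -7.780691e-19 - (-7.771e-19) = -9.691e-22 J
Step 2: dT = T2 - T1 = 191.4 - 189.2 = 2.2 K
Step 3: S = -dF/dT = -(-9.691e-22)/2.2 = 4.405e-22 J/K

4.405e-22


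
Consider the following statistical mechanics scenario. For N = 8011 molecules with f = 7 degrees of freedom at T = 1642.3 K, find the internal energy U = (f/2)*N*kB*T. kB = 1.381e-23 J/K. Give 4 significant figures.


Step 1: f/2 = 7/2 = 3.5
Step 2: N*kB*T = 8011*1.381e-23*1642.3 = 1.817e-16
Step 3: U = 3.5 * 1.817e-16 = 6.359e-16 J

6.359e-16


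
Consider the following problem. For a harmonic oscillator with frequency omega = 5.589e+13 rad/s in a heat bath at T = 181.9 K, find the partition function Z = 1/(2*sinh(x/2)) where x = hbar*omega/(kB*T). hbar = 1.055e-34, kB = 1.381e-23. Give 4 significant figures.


Step 1: Compute x = hbar*omega/(kB*T) = 1.055e-34*5.589e+13/(1.381e-23*181.9) = 2.347
Step 2: x/2 = 1.174
Step 3: sinh(x/2) = 1.462
Step 4: Z = 1/(2*1.462) = 0.3419

0.3419


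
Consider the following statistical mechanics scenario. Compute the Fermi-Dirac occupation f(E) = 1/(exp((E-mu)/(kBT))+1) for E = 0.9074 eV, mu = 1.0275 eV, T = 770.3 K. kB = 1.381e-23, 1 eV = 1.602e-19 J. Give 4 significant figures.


Step 1: (E - mu) = 0.9074 - 1.0275 = -0.1201 eV
Step 2: Convert: (E-mu)*eV = -1.924e-20 J
Step 3: x = (E-mu)*eV/(kB*T) = -1.809
Step 4: f = 1/(exp(-1.809)+1) = 0.8592

0.8592


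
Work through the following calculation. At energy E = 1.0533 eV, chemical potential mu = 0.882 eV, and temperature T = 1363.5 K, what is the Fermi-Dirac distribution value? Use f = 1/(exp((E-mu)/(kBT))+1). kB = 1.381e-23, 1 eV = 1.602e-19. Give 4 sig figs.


Step 1: (E - mu) = 1.0533 - 0.882 = 0.1713 eV
Step 2: Convert: (E-mu)*eV = 2.744e-20 J
Step 3: x = (E-mu)*eV/(kB*T) = 1.457
Step 4: f = 1/(exp(1.457)+1) = 0.1889

0.1889


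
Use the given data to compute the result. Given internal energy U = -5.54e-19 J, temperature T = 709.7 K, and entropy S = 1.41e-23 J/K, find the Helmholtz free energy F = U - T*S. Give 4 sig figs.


Step 1: T*S = 709.7 * 1.41e-23 = 1.001e-20 J
Step 2: F = U - T*S = -5.54e-19 - 1.001e-20
Step 3: F = -5.64e-19 J

-5.64e-19


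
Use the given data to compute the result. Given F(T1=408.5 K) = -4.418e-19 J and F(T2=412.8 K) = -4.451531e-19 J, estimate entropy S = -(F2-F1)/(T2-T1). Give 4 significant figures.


Step 1: dF = F2 - F1 = -4.451531e-19 - (-4.418e-19) = -3.3531e-21 J
Step 2: dT = T2 - T1 = 412.8 - 408.5 = 4.3 K
Step 3: S = -dF/dT = -(-3.3531e-21)/4.3 = 7.798e-22 J/K

7.798e-22


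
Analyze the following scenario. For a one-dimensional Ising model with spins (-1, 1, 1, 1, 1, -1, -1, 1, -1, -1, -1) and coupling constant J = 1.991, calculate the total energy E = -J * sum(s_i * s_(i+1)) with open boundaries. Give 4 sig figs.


Step 1: Nearest-neighbor products: -1, 1, 1, 1, -1, 1, -1, -1, 1, 1
Step 2: Sum of products = 2
Step 3: E = -1.991 * 2 = -3.982

-3.982


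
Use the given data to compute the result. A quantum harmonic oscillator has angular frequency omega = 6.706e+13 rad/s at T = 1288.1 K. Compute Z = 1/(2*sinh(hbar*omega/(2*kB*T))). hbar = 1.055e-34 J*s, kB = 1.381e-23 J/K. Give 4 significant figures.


Step 1: Compute x = hbar*omega/(kB*T) = 1.055e-34*6.706e+13/(1.381e-23*1288.1) = 0.3977
Step 2: x/2 = 0.1989
Step 3: sinh(x/2) = 0.2002
Step 4: Z = 1/(2*0.2002) = 2.498

2.498


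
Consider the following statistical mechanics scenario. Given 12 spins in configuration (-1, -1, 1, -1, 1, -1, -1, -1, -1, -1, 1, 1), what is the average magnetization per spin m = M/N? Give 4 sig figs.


Step 1: Count up spins (+1): 4, down spins (-1): 8
Step 2: Total magnetization M = 4 - 8 = -4
Step 3: m = M/N = -4/12 = -0.3333

-0.3333
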